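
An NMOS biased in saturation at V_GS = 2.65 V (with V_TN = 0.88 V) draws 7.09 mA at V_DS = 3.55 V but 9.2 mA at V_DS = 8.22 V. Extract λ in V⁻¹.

λ = 0.0824 V⁻¹

With V_GS fixed, I_D ∝ (1 + λ V_DS) in saturation, so I_D2/I_D1 = (1 + λ V_DS2)/(1 + λ V_DS1).
9.2/7.09 = 1.298 = (1 + 8.22 λ)/(1 + 3.55 λ).
Solving: λ (I_D1 V_DS2 − I_D2 V_DS1) = I_D2 − I_D1, so λ = (9.2 − 7.09) / (7.09 × 8.22 − 9.2 × 3.55) = 2.11 / 25.6 = 0.0824 V⁻¹.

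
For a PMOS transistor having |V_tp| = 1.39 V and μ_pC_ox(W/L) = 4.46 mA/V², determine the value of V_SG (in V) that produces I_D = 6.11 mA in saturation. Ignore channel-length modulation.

In saturation I_D = ½ k_p (V_SG − |V_tp|)², so V_SG − |V_tp| = √(2 I_D / k_p) = √(2 × 6.11 / 4.46) = 1.66 V.
V_SG = 1.39 + 1.66 = 3.05 V.

V_SG = 3.05 V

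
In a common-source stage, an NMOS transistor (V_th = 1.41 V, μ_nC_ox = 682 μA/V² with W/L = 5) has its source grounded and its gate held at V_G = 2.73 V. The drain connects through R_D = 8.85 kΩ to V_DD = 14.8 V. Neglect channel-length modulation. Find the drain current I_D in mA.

V_GS = V_G = 2.73 V, so V_ov = 2.73 − 1.41 = 1.32 V.
k_n = μ_nC_ox · (W/L) = 3.41 mA/V².
Assume saturation: I_D = ½ k_n V_ov² = 0.5 × 3.41 × 1.32² = 2.97 mA, giving V_DS = V_DD − I_D R_D = 14.8 − 2.97 × 8.85 = -11.5 V.
But -11.5 V < V_ov = 1.32 V, so the device is actually in triode.
In triode I_D = k_n[V_ov V_DS − ½ V_DS²] and I_D = (V_DD − V_DS)/R_D. Equating: 15.1 V_DS² − 40.84 V_DS + 14.8 = 0, giving V_DS = 0.431 V (the root below V_ov).
I_D = (14.8 − 0.431) / 8.85 = 1.62 mA.

I_D = 1.62 mA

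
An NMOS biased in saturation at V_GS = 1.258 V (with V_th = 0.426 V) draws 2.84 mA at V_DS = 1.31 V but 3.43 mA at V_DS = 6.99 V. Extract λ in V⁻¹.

With V_GS fixed, I_D ∝ (1 + λ V_DS) in saturation, so I_D2/I_D1 = (1 + λ V_DS2)/(1 + λ V_DS1).
3.43/2.84 = 1.208 = (1 + 6.99 λ)/(1 + 1.31 λ).
Solving: λ (I_D1 V_DS2 − I_D2 V_DS1) = I_D2 − I_D1, so λ = (3.43 − 2.84) / (2.84 × 6.99 − 3.43 × 1.31) = 0.59 / 15.4 = 0.0384 V⁻¹.

λ = 0.0384 V⁻¹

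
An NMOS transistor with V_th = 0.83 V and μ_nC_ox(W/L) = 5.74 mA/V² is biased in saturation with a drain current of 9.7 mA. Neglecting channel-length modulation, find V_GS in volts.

V_GS = 2.67 V

In saturation I_D = ½ k_n (V_GS − V_th)², so V_GS − V_th = √(2 I_D / k_n) = √(2 × 9.7 / 5.74) = 1.84 V.
V_GS = 0.83 + 1.84 = 2.67 V.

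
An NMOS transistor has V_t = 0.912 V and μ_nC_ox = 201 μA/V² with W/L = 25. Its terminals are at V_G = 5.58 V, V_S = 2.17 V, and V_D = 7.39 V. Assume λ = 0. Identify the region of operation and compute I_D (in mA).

V_GS = V_G − V_S = 5.58 − 2.17 = 3.41 V; V_DS = V_D − V_S = 7.39 − 2.17 = 5.22 V.
k_n = μ_nC_ox · (W/L) = 5.025 mA/V².
V_ov = V_GS − V_t = 3.41 − 0.912 = 2.5 V.
Since V_DS = 5.22 V ≥ V_ov = 2.5 V, the device is in saturation.
I_D = ½ k_n V_ov² = 0.5 × 5.025 × 2.5² = 15.7 mA.

Saturation; I_D = 15.7 mA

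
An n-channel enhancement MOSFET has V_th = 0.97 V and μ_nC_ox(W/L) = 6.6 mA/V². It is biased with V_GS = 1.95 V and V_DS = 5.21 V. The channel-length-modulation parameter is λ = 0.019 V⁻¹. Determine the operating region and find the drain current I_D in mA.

Saturation; I_D = 3.48 mA

V_ov = V_GS − V_th = 1.95 − 0.97 = 0.98 V.
Since V_DS = 5.21 V ≥ V_ov = 0.98 V, the device is in saturation.
I_D = ½ k_n V_ov² (1 + λ V_DS) = 0.5 × 6.6 × 0.98² × (1 + 0.019 × 5.21) = 3.48 mA.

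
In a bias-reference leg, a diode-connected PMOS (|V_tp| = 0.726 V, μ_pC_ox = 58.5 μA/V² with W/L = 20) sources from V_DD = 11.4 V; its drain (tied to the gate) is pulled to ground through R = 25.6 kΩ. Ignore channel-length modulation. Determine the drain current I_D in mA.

I_D = 0.385 mA

With gate tied to drain, V_SG = V_SD ≥ V_SG − |V_tp|, so the device is in saturation.
k_p = μ_pC_ox · (W/L) = 1.17 mA/V².
KCL at the drain: ½ k_p (V_SG − |V_tp|)² = (V_DD − V_SG)/R.
Let x = V_SG − 0.726. Then 15 x² + x − 10.67 = 0, giving x = 0.812 V (positive root), so V_SG = 1.54 V.
I_D = (V_DD − V_SG)/R = (11.4 − 1.54) / 25.6 = 0.385 mA.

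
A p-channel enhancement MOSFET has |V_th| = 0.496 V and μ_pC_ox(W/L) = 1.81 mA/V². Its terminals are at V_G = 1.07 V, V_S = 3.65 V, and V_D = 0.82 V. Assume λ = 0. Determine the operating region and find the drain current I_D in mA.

Saturation; I_D = 3.93 mA

V_SG = V_S − V_G = 3.65 − 1.07 = 2.58 V; V_SD = V_S − V_D = 3.65 − 0.82 = 2.83 V.
V_ov = V_SG − |V_th| = 2.58 − 0.496 = 2.08 V.
Since V_SD = 2.83 V ≥ V_ov = 2.08 V, the device is in saturation.
I_D = ½ k_p V_ov² = 0.5 × 1.81 × 2.08² = 3.93 mA.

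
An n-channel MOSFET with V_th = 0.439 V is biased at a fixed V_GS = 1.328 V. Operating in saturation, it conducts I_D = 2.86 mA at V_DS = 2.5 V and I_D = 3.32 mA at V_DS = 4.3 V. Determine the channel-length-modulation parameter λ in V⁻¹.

λ = 0.115 V⁻¹

With V_GS fixed, I_D ∝ (1 + λ V_DS) in saturation, so I_D2/I_D1 = (1 + λ V_DS2)/(1 + λ V_DS1).
3.32/2.86 = 1.161 = (1 + 4.3 λ)/(1 + 2.5 λ).
Solving: λ (I_D1 V_DS2 − I_D2 V_DS1) = I_D2 − I_D1, so λ = (3.32 − 2.86) / (2.86 × 4.3 − 3.32 × 2.5) = 0.46 / 4 = 0.115 V⁻¹.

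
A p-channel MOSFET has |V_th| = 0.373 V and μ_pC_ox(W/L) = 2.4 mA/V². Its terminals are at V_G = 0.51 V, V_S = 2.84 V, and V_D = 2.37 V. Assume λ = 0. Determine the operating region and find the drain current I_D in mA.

Triode; I_D = 1.94 mA

V_SG = V_S − V_G = 2.84 − 0.51 = 2.33 V; V_SD = V_S − V_D = 2.84 − 2.37 = 0.47 V.
V_ov = V_SG − |V_th| = 2.33 − 0.373 = 1.96 V.
Since V_SD = 0.47 V < V_ov = 1.96 V, the device is in the triode region.
I_D = k_p [V_ov · V_SD − ½ V_SD²] = 2.4 × [1.96 × 0.47 − 0.5 × 0.47²] = 1.94 mA.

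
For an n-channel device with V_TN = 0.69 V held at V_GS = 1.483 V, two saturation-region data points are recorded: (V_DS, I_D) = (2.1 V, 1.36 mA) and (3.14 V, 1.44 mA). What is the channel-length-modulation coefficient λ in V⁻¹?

λ = 0.0642 V⁻¹

With V_GS fixed, I_D ∝ (1 + λ V_DS) in saturation, so I_D2/I_D1 = (1 + λ V_DS2)/(1 + λ V_DS1).
1.44/1.36 = 1.059 = (1 + 3.14 λ)/(1 + 2.1 λ).
Solving: λ (I_D1 V_DS2 − I_D2 V_DS1) = I_D2 − I_D1, so λ = (1.44 − 1.36) / (1.36 × 3.14 − 1.44 × 2.1) = 0.08 / 1.25 = 0.0642 V⁻¹.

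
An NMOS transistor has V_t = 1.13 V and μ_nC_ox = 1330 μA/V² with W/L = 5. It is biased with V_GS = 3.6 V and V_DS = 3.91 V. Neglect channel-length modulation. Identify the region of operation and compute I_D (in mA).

Saturation; I_D = 20.3 mA

k_n = μ_nC_ox · (W/L) = 6.65 mA/V².
V_ov = V_GS − V_t = 3.6 − 1.13 = 2.47 V.
Since V_DS = 3.91 V ≥ V_ov = 2.47 V, the device is in saturation.
I_D = ½ k_n V_ov² = 0.5 × 6.65 × 2.47² = 20.3 mA.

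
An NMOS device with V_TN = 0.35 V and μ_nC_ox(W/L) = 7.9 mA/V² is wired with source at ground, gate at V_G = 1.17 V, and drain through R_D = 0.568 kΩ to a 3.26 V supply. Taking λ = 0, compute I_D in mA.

I_D = 2.66 mA

V_GS = V_G = 1.17 V, so V_ov = 1.17 − 0.35 = 0.82 V.
Assume saturation: I_D = ½ k_n V_ov² = 0.5 × 7.9 × 0.82² = 2.66 mA, giving V_DS = V_DD − I_D R_D = 3.26 − 2.66 × 0.568 = 1.75 V.
V_DS = 1.75 V ≥ V_ov = 0.82 V, confirming saturation.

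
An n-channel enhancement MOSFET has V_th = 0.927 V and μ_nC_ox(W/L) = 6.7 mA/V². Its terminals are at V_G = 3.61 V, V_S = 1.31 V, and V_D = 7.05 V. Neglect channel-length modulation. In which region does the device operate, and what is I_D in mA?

Saturation; I_D = 6.32 mA

V_GS = V_G − V_S = 3.61 − 1.31 = 2.3 V; V_DS = V_D − V_S = 7.05 − 1.31 = 5.74 V.
V_ov = V_GS − V_th = 2.3 − 0.927 = 1.37 V.
Since V_DS = 5.74 V ≥ V_ov = 1.37 V, the device is in saturation.
I_D = ½ k_n V_ov² = 0.5 × 6.7 × 1.37² = 6.32 mA.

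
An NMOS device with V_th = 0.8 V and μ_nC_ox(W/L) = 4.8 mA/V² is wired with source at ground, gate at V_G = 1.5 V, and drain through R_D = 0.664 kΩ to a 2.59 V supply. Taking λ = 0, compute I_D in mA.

I_D = 1.18 mA

V_GS = V_G = 1.5 V, so V_ov = 1.5 − 0.8 = 0.7 V.
Assume saturation: I_D = ½ k_n V_ov² = 0.5 × 4.8 × 0.7² = 1.18 mA, giving V_DS = V_DD − I_D R_D = 2.59 − 1.18 × 0.664 = 1.81 V.
V_DS = 1.81 V ≥ V_ov = 0.7 V, confirming saturation.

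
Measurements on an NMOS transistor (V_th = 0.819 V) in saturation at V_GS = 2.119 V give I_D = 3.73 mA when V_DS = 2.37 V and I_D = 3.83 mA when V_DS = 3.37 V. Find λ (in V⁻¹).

λ = 0.0286 V⁻¹

With V_GS fixed, I_D ∝ (1 + λ V_DS) in saturation, so I_D2/I_D1 = (1 + λ V_DS2)/(1 + λ V_DS1).
3.83/3.73 = 1.027 = (1 + 3.37 λ)/(1 + 2.37 λ).
Solving: λ (I_D1 V_DS2 − I_D2 V_DS1) = I_D2 − I_D1, so λ = (3.83 − 3.73) / (3.73 × 3.37 − 3.83 × 2.37) = 0.1 / 3.49 = 0.0286 V⁻¹.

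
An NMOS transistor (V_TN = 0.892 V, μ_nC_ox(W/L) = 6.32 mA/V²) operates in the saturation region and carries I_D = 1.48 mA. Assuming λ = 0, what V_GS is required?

In saturation I_D = ½ k_n (V_GS − V_TN)², so V_GS − V_TN = √(2 I_D / k_n) = √(2 × 1.48 / 6.32) = 0.684 V.
V_GS = 0.892 + 0.684 = 1.58 V.

V_GS = 1.58 V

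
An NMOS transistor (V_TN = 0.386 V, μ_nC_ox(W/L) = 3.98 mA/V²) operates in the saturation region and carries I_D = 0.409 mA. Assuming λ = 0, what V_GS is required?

In saturation I_D = ½ k_n (V_GS − V_TN)², so V_GS − V_TN = √(2 I_D / k_n) = √(2 × 0.409 / 3.98) = 0.453 V.
V_GS = 0.386 + 0.453 = 0.839 V.

V_GS = 0.839 V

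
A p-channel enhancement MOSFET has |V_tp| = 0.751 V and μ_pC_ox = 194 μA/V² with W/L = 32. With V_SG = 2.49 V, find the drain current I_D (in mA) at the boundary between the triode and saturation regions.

I_D = 9.39 mA

At the boundary V_SD = V_ov = V_SG − |V_tp| = 2.49 − 0.751 = 1.74 V.
k_p = μ_pC_ox · (W/L) = 6.208 mA/V².
I_D = ½ k_p V_ov² = 0.5 × 6.208 × 1.74² = 9.39 mA.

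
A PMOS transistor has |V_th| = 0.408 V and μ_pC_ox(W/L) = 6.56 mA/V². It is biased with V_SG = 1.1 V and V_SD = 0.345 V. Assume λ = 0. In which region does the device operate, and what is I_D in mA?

V_ov = V_SG − |V_th| = 1.1 − 0.408 = 0.692 V.
Since V_SD = 0.345 V < V_ov = 0.692 V, the device is in the triode region.
I_D = k_p [V_ov · V_SD − ½ V_SD²] = 6.56 × [0.692 × 0.345 − 0.5 × 0.345²] = 1.18 mA.

Triode; I_D = 1.18 mA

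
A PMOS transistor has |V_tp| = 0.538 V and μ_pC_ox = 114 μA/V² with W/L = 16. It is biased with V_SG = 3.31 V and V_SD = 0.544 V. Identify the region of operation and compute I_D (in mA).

Triode; I_D = 2.48 mA

k_p = μ_pC_ox · (W/L) = 1.824 mA/V².
V_ov = V_SG − |V_tp| = 3.31 − 0.538 = 2.77 V.
Since V_SD = 0.544 V < V_ov = 2.77 V, the device is in the triode region.
I_D = k_p [V_ov · V_SD − ½ V_SD²] = 1.824 × [2.77 × 0.544 − 0.5 × 0.544²] = 2.48 mA.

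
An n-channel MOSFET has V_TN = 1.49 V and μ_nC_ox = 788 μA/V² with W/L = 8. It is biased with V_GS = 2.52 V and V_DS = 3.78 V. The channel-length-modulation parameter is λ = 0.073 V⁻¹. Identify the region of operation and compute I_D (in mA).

Saturation; I_D = 4.27 mA

k_n = μ_nC_ox · (W/L) = 6.304 mA/V².
V_ov = V_GS − V_TN = 2.52 − 1.49 = 1.03 V.
Since V_DS = 3.78 V ≥ V_ov = 1.03 V, the device is in saturation.
I_D = ½ k_n V_ov² (1 + λ V_DS) = 0.5 × 6.304 × 1.03² × (1 + 0.073 × 3.78) = 4.27 mA.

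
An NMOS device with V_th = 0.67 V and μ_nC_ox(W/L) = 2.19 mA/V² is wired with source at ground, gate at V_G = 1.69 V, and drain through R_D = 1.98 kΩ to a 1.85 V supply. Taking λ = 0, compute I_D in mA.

V_GS = V_G = 1.69 V, so V_ov = 1.69 − 0.67 = 1.02 V.
Assume saturation: I_D = ½ k_n V_ov² = 0.5 × 2.19 × 1.02² = 1.14 mA, giving V_DS = V_DD − I_D R_D = 1.85 − 1.14 × 1.98 = -0.406 V.
But -0.406 V < V_ov = 1.02 V, so the device is actually in triode.
In triode I_D = k_n[V_ov V_DS − ½ V_DS²] and I_D = (V_DD − V_DS)/R_D. Equating: 2.17 V_DS² − 5.423 V_DS + 1.85 = 0, giving V_DS = 0.408 V (the root below V_ov).
I_D = (1.85 − 0.408) / 1.98 = 0.729 mA.

I_D = 0.729 mA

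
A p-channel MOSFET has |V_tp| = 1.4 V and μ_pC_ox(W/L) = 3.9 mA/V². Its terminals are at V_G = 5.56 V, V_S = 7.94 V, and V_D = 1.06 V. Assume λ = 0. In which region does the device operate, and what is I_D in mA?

Saturation; I_D = 1.87 mA

V_SG = V_S − V_G = 7.94 − 5.56 = 2.38 V; V_SD = V_S − V_D = 7.94 − 1.06 = 6.88 V.
V_ov = V_SG − |V_tp| = 2.38 − 1.4 = 0.98 V.
Since V_SD = 6.88 V ≥ V_ov = 0.98 V, the device is in saturation.
I_D = ½ k_p V_ov² = 0.5 × 3.9 × 0.98² = 1.87 mA.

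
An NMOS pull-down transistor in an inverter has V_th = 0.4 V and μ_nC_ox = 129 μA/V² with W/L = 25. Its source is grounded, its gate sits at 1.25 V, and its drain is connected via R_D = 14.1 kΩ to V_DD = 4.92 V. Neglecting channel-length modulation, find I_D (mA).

I_D = 0.339 mA

V_GS = V_G = 1.25 V, so V_ov = 1.25 − 0.4 = 0.85 V.
k_n = μ_nC_ox · (W/L) = 3.225 mA/V².
Assume saturation: I_D = ½ k_n V_ov² = 0.5 × 3.225 × 0.85² = 1.17 mA, giving V_DS = V_DD − I_D R_D = 4.92 − 1.17 × 14.1 = -11.5 V.
But -11.5 V < V_ov = 0.85 V, so the device is actually in triode.
In triode I_D = k_n[V_ov V_DS − ½ V_DS²] and I_D = (V_DD − V_DS)/R_D. Equating: 22.7 V_DS² − 39.65 V_DS + 4.92 = 0, giving V_DS = 0.134 V (the root below V_ov).
I_D = (4.92 − 0.134) / 14.1 = 0.339 mA.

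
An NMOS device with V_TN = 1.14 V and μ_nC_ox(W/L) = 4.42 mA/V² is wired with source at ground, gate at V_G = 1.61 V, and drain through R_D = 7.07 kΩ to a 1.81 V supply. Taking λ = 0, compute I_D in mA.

I_D = 0.237 mA

V_GS = V_G = 1.61 V, so V_ov = 1.61 − 1.14 = 0.47 V.
Assume saturation: I_D = ½ k_n V_ov² = 0.5 × 4.42 × 0.47² = 0.488 mA, giving V_DS = V_DD − I_D R_D = 1.81 − 0.488 × 7.07 = -1.64 V.
But -1.64 V < V_ov = 0.47 V, so the device is actually in triode.
In triode I_D = k_n[V_ov V_DS − ½ V_DS²] and I_D = (V_DD − V_DS)/R_D. Equating: 15.6 V_DS² − 15.69 V_DS + 1.81 = 0, giving V_DS = 0.133 V (the root below V_ov).
I_D = (1.81 − 0.133) / 7.07 = 0.237 mA.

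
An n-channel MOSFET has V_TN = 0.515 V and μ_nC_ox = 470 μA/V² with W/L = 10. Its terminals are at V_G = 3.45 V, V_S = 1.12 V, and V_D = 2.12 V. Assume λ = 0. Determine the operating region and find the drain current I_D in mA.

Triode; I_D = 6.18 mA

V_GS = V_G − V_S = 3.45 − 1.12 = 2.33 V; V_DS = V_D − V_S = 2.12 − 1.12 = 1 V.
k_n = μ_nC_ox · (W/L) = 4.7 mA/V².
V_ov = V_GS − V_TN = 2.33 − 0.515 = 1.81 V.
Since V_DS = 1 V < V_ov = 1.81 V, the device is in the triode region.
I_D = k_n [V_ov · V_DS − ½ V_DS²] = 4.7 × [1.81 × 1 − 0.5 × 1²] = 6.18 mA.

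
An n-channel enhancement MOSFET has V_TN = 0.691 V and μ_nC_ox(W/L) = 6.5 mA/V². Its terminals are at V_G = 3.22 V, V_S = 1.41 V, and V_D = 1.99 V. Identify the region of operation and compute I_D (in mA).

Triode; I_D = 3.13 mA

V_GS = V_G − V_S = 3.22 − 1.41 = 1.81 V; V_DS = V_D − V_S = 1.99 − 1.41 = 0.58 V.
V_ov = V_GS − V_TN = 1.81 − 0.691 = 1.12 V.
Since V_DS = 0.58 V < V_ov = 1.12 V, the device is in the triode region.
I_D = k_n [V_ov · V_DS − ½ V_DS²] = 6.5 × [1.12 × 0.58 − 0.5 × 0.58²] = 3.13 mA.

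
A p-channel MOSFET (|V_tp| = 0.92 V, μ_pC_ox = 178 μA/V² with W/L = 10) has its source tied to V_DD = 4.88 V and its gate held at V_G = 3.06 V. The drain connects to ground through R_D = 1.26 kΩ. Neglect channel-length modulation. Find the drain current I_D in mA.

V_SG = V_DD − V_G = 4.88 − 3.06 = 1.82 V, so V_ov = 1.82 − 0.92 = 0.9 V.
k_p = μ_pC_ox · (W/L) = 1.78 mA/V².
Assume saturation: I_D = ½ k_p V_ov² = 0.5 × 1.78 × 0.9² = 0.721 mA, giving V_SD = V_DD − I_D R_D = 4.88 − 0.721 × 1.26 = 3.97 V.
V_SD = 3.97 V ≥ V_ov = 0.9 V, confirming saturation.

I_D = 0.721 mA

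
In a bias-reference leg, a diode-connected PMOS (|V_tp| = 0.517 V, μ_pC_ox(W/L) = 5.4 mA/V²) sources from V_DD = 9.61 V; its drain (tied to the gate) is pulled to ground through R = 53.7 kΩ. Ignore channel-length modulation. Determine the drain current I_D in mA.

I_D = 0.165 mA

With gate tied to drain, V_SG = V_SD ≥ V_SG − |V_tp|, so the device is in saturation.
KCL at the drain: ½ k_p (V_SG − |V_tp|)² = (V_DD − V_SG)/R.
Let x = V_SG − 0.517. Then 145 x² + x − 9.093 = 0, giving x = 0.247 V (positive root), so V_SG = 0.764 V.
I_D = (V_DD − V_SG)/R = (9.61 − 0.764) / 53.7 = 0.165 mA.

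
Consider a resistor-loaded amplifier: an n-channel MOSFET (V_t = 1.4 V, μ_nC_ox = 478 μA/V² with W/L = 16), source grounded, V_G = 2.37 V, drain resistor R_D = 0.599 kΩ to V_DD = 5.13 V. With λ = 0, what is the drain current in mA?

I_D = 3.60 mA

V_GS = V_G = 2.37 V, so V_ov = 2.37 − 1.4 = 0.97 V.
k_n = μ_nC_ox · (W/L) = 7.648 mA/V².
Assume saturation: I_D = ½ k_n V_ov² = 0.5 × 7.648 × 0.97² = 3.6 mA, giving V_DS = V_DD − I_D R_D = 5.13 − 3.6 × 0.599 = 2.97 V.
V_DS = 2.97 V ≥ V_ov = 0.97 V, confirming saturation.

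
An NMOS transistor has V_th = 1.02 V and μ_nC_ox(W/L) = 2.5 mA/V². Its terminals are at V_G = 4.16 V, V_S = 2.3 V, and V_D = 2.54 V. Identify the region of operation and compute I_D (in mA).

Triode; I_D = 0.432 mA

V_GS = V_G − V_S = 4.16 − 2.3 = 1.86 V; V_DS = V_D − V_S = 2.54 − 2.3 = 0.24 V.
V_ov = V_GS − V_th = 1.86 − 1.02 = 0.84 V.
Since V_DS = 0.24 V < V_ov = 0.84 V, the device is in the triode region.
I_D = k_n [V_ov · V_DS − ½ V_DS²] = 2.5 × [0.84 × 0.24 − 0.5 × 0.24²] = 0.432 mA.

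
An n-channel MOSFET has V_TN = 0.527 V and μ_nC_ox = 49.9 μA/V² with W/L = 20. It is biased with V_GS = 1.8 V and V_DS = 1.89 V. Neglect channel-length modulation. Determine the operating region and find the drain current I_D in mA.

k_n = μ_nC_ox · (W/L) = 0.998 mA/V².
V_ov = V_GS − V_TN = 1.8 − 0.527 = 1.27 V.
Since V_DS = 1.89 V ≥ V_ov = 1.27 V, the device is in saturation.
I_D = ½ k_n V_ov² = 0.5 × 0.998 × 1.27² = 0.809 mA.

Saturation; I_D = 0.809 mA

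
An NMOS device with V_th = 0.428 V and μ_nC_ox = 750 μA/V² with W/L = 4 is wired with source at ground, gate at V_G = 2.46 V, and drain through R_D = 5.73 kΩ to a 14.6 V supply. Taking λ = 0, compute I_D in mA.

I_D = 2.47 mA

V_GS = V_G = 2.46 V, so V_ov = 2.46 − 0.428 = 2.03 V.
k_n = μ_nC_ox · (W/L) = 3 mA/V².
Assume saturation: I_D = ½ k_n V_ov² = 0.5 × 3 × 2.03² = 6.19 mA, giving V_DS = V_DD − I_D R_D = 14.6 − 6.19 × 5.73 = -20.9 V.
But -20.9 V < V_ov = 2.03 V, so the device is actually in triode.
In triode I_D = k_n[V_ov V_DS − ½ V_DS²] and I_D = (V_DD − V_DS)/R_D. Equating: 8.6 V_DS² − 35.93 V_DS + 14.6 = 0, giving V_DS = 0.456 V (the root below V_ov).
I_D = (14.6 − 0.456) / 5.73 = 2.47 mA.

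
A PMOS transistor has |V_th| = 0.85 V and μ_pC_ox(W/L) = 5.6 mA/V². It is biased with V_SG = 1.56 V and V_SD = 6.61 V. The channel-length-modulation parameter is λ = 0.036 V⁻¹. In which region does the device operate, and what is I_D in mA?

V_ov = V_SG − |V_th| = 1.56 − 0.85 = 0.71 V.
Since V_SD = 6.61 V ≥ V_ov = 0.71 V, the device is in saturation.
I_D = ½ k_p V_ov² (1 + λ V_SD) = 0.5 × 5.6 × 0.71² × (1 + 0.036 × 6.61) = 1.75 mA.

Saturation; I_D = 1.75 mA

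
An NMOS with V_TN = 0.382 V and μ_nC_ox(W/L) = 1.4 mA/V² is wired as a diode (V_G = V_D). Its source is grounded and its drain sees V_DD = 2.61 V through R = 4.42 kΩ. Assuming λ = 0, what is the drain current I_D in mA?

I_D = 0.345 mA

With gate tied to drain, V_GS = V_DS ≥ V_GS − V_TN, so the device is in saturation.
KCL at the drain: ½ k_n (V_GS − V_TN)² = (V_DD − V_GS)/R.
Let x = V_GS − 0.382. Then 3.09 x² + x − 2.228 = 0, giving x = 0.702 V (positive root), so V_GS = 1.08 V.
I_D = (V_DD − V_GS)/R = (2.61 − 1.08) / 4.42 = 0.345 mA.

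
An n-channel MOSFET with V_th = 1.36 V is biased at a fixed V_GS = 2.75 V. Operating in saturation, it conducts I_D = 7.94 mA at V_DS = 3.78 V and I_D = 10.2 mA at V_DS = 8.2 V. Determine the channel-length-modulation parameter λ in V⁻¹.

With V_GS fixed, I_D ∝ (1 + λ V_DS) in saturation, so I_D2/I_D1 = (1 + λ V_DS2)/(1 + λ V_DS1).
10.2/7.94 = 1.285 = (1 + 8.2 λ)/(1 + 3.78 λ).
Solving: λ (I_D1 V_DS2 − I_D2 V_DS1) = I_D2 − I_D1, so λ = (10.2 − 7.94) / (7.94 × 8.2 − 10.2 × 3.78) = 2.26 / 26.6 = 0.0851 V⁻¹.

λ = 0.0851 V⁻¹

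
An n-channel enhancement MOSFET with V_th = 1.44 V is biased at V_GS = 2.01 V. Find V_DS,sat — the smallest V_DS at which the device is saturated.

V_DS,sat = 0.570 V

The boundary between triode and saturation is V_DS = V_GS − V_th = V_ov.
V_ov = 2.01 − 1.44 = 0.57 V.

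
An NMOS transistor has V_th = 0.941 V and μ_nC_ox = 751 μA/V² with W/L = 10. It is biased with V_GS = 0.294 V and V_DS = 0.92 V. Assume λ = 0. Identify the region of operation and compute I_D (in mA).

V_GS = 0.294 V < V_th = 0.941 V, so the transistor is in cutoff.

Cutoff; I_D = 0 mA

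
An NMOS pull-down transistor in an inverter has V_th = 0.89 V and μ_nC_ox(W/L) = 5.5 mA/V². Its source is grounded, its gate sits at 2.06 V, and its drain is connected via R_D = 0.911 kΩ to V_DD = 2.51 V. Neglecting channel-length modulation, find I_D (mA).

V_GS = V_G = 2.06 V, so V_ov = 2.06 − 0.89 = 1.17 V.
Assume saturation: I_D = ½ k_n V_ov² = 0.5 × 5.5 × 1.17² = 3.76 mA, giving V_DS = V_DD − I_D R_D = 2.51 − 3.76 × 0.911 = -0.919 V.
But -0.919 V < V_ov = 1.17 V, so the device is actually in triode.
In triode I_D = k_n[V_ov V_DS − ½ V_DS²] and I_D = (V_DD − V_DS)/R_D. Equating: 2.51 V_DS² − 6.862 V_DS + 2.51 = 0, giving V_DS = 0.435 V (the root below V_ov).
I_D = (2.51 − 0.435) / 0.911 = 2.28 mA.

I_D = 2.28 mA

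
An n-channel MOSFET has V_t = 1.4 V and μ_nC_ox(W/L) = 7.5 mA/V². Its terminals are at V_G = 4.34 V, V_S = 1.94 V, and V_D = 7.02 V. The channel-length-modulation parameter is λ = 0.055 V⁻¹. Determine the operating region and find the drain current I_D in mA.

Saturation; I_D = 4.80 mA

V_GS = V_G − V_S = 4.34 − 1.94 = 2.4 V; V_DS = V_D − V_S = 7.02 − 1.94 = 5.08 V.
V_ov = V_GS − V_t = 2.4 − 1.4 = 1 V.
Since V_DS = 5.08 V ≥ V_ov = 1 V, the device is in saturation.
I_D = ½ k_n V_ov² (1 + λ V_DS) = 0.5 × 7.5 × 1² × (1 + 0.055 × 5.08) = 4.8 mA.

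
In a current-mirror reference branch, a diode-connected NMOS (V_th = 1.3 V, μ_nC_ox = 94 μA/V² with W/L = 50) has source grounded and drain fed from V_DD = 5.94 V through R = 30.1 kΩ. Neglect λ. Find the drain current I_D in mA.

I_D = 0.146 mA

With gate tied to drain, V_GS = V_DS ≥ V_GS − V_th, so the device is in saturation.
k_n = μ_nC_ox · (W/L) = 4.7 mA/V².
KCL at the drain: ½ k_n (V_GS − V_th)² = (V_DD − V_GS)/R.
Let x = V_GS − 1.3. Then 70.7 x² + x − 4.64 = 0, giving x = 0.249 V (positive root), so V_GS = 1.55 V.
I_D = (V_DD − V_GS)/R = (5.94 − 1.55) / 30.1 = 0.146 mA.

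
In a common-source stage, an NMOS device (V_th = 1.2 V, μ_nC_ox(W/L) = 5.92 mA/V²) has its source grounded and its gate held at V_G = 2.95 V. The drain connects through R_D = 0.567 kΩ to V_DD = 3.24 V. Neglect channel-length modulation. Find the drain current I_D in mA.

V_GS = V_G = 2.95 V, so V_ov = 2.95 − 1.2 = 1.75 V.
Assume saturation: I_D = ½ k_n V_ov² = 0.5 × 5.92 × 1.75² = 9.07 mA, giving V_DS = V_DD − I_D R_D = 3.24 − 9.07 × 0.567 = -1.9 V.
But -1.9 V < V_ov = 1.75 V, so the device is actually in triode.
In triode I_D = k_n[V_ov V_DS − ½ V_DS²] and I_D = (V_DD − V_DS)/R_D. Equating: 1.68 V_DS² − 6.874 V_DS + 3.24 = 0, giving V_DS = 0.543 V (the root below V_ov).
I_D = (3.24 − 0.543) / 0.567 = 4.76 mA.

I_D = 4.76 mA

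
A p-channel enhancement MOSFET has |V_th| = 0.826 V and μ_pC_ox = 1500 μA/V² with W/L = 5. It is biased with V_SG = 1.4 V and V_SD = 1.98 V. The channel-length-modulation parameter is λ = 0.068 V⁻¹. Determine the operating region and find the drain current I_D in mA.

Saturation; I_D = 1.40 mA

k_p = μ_pC_ox · (W/L) = 7.5 mA/V².
V_ov = V_SG − |V_th| = 1.4 − 0.826 = 0.574 V.
Since V_SD = 1.98 V ≥ V_ov = 0.574 V, the device is in saturation.
I_D = ½ k_p V_ov² (1 + λ V_SD) = 0.5 × 7.5 × 0.574² × (1 + 0.068 × 1.98) = 1.4 mA.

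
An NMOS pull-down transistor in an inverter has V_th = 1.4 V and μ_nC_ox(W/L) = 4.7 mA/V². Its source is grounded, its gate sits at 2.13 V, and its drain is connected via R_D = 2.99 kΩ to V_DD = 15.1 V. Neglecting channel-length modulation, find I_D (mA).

V_GS = V_G = 2.13 V, so V_ov = 2.13 − 1.4 = 0.73 V.
Assume saturation: I_D = ½ k_n V_ov² = 0.5 × 4.7 × 0.73² = 1.25 mA, giving V_DS = V_DD − I_D R_D = 15.1 − 1.25 × 2.99 = 11.4 V.
V_DS = 11.4 V ≥ V_ov = 0.73 V, confirming saturation.

I_D = 1.25 mA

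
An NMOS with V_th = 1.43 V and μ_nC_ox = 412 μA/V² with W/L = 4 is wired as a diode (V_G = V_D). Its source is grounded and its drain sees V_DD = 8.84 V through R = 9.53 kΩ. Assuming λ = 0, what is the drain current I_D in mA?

With gate tied to drain, V_GS = V_DS ≥ V_GS − V_th, so the device is in saturation.
k_n = μ_nC_ox · (W/L) = 1.648 mA/V².
KCL at the drain: ½ k_n (V_GS − V_th)² = (V_DD − V_GS)/R.
Let x = V_GS − 1.43. Then 7.85 x² + x − 7.41 = 0, giving x = 0.91 V (positive root), so V_GS = 2.34 V.
I_D = (V_DD − V_GS)/R = (8.84 − 2.34) / 9.53 = 0.682 mA.

I_D = 0.682 mA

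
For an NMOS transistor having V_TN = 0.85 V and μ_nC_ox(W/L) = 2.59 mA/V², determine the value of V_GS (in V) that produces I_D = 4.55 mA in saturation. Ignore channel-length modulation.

In saturation I_D = ½ k_n (V_GS − V_TN)², so V_GS − V_TN = √(2 I_D / k_n) = √(2 × 4.55 / 2.59) = 1.87 V.
V_GS = 0.85 + 1.87 = 2.72 V.

V_GS = 2.72 V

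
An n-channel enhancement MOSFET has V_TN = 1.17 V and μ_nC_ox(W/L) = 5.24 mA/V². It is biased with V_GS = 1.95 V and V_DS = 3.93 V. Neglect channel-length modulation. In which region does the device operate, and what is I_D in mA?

Saturation; I_D = 1.59 mA

V_ov = V_GS − V_TN = 1.95 − 1.17 = 0.78 V.
Since V_DS = 3.93 V ≥ V_ov = 0.78 V, the device is in saturation.
I_D = ½ k_n V_ov² = 0.5 × 5.24 × 0.78² = 1.59 mA.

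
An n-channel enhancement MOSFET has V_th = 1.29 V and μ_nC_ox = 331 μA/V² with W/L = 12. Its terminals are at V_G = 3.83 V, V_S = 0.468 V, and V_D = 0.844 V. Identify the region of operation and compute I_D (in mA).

V_GS = V_G − V_S = 3.83 − 0.468 = 3.36 V; V_DS = V_D − V_S = 0.844 − 0.468 = 0.376 V.
k_n = μ_nC_ox · (W/L) = 3.972 mA/V².
V_ov = V_GS − V_th = 3.36 − 1.29 = 2.07 V.
Since V_DS = 0.376 V < V_ov = 2.07 V, the device is in the triode region.
I_D = k_n [V_ov · V_DS − ½ V_DS²] = 3.972 × [2.07 × 0.376 − 0.5 × 0.376²] = 2.81 mA.

Triode; I_D = 2.81 mA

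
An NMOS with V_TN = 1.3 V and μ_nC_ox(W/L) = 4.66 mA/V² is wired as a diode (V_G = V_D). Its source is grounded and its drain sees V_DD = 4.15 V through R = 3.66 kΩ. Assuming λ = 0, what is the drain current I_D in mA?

With gate tied to drain, V_GS = V_DS ≥ V_GS − V_TN, so the device is in saturation.
KCL at the drain: ½ k_n (V_GS − V_TN)² = (V_DD − V_GS)/R.
Let x = V_GS − 1.3. Then 8.53 x² + x − 2.85 = 0, giving x = 0.522 V (positive root), so V_GS = 1.82 V.
I_D = (V_DD − V_GS)/R = (4.15 − 1.82) / 3.66 = 0.636 mA.

I_D = 0.636 mA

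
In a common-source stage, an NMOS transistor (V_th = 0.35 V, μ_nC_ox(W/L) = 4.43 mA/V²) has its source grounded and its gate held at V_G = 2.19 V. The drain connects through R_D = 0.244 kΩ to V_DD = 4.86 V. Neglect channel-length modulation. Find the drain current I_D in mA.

V_GS = V_G = 2.19 V, so V_ov = 2.19 − 0.35 = 1.84 V.
Assume saturation: I_D = ½ k_n V_ov² = 0.5 × 4.43 × 1.84² = 7.5 mA, giving V_DS = V_DD − I_D R_D = 4.86 − 7.5 × 0.244 = 3.03 V.
V_DS = 3.03 V ≥ V_ov = 1.84 V, confirming saturation.

I_D = 7.50 mA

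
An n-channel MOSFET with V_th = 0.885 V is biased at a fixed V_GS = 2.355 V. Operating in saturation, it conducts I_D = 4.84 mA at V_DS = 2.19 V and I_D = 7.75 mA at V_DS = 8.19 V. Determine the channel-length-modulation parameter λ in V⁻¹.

λ = 0.128 V⁻¹

With V_GS fixed, I_D ∝ (1 + λ V_DS) in saturation, so I_D2/I_D1 = (1 + λ V_DS2)/(1 + λ V_DS1).
7.75/4.84 = 1.601 = (1 + 8.19 λ)/(1 + 2.19 λ).
Solving: λ (I_D1 V_DS2 − I_D2 V_DS1) = I_D2 − I_D1, so λ = (7.75 − 4.84) / (4.84 × 8.19 − 7.75 × 2.19) = 2.91 / 22.7 = 0.128 V⁻¹.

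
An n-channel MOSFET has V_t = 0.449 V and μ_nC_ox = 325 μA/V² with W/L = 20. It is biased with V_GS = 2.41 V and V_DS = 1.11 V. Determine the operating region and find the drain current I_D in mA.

Triode; I_D = 10.1 mA

k_n = μ_nC_ox · (W/L) = 6.5 mA/V².
V_ov = V_GS − V_t = 2.41 − 0.449 = 1.96 V.
Since V_DS = 1.11 V < V_ov = 1.96 V, the device is in the triode region.
I_D = k_n [V_ov · V_DS − ½ V_DS²] = 6.5 × [1.96 × 1.11 − 0.5 × 1.11²] = 10.1 mA.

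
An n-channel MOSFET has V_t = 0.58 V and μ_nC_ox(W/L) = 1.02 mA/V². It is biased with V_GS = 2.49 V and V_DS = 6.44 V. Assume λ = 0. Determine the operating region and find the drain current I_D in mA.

Saturation; I_D = 1.86 mA

V_ov = V_GS − V_t = 2.49 − 0.58 = 1.91 V.
Since V_DS = 6.44 V ≥ V_ov = 1.91 V, the device is in saturation.
I_D = ½ k_n V_ov² = 0.5 × 1.02 × 1.91² = 1.86 mA.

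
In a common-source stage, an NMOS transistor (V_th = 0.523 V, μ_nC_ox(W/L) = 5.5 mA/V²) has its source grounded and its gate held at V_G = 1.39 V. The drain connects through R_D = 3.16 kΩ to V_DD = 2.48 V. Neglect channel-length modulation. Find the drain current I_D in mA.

I_D = 0.731 mA

V_GS = V_G = 1.39 V, so V_ov = 1.39 − 0.523 = 0.867 V.
Assume saturation: I_D = ½ k_n V_ov² = 0.5 × 5.5 × 0.867² = 2.07 mA, giving V_DS = V_DD − I_D R_D = 2.48 − 2.07 × 3.16 = -4.05 V.
But -4.05 V < V_ov = 0.867 V, so the device is actually in triode.
In triode I_D = k_n[V_ov V_DS − ½ V_DS²] and I_D = (V_DD − V_DS)/R_D. Equating: 8.69 V_DS² − 16.07 V_DS + 2.48 = 0, giving V_DS = 0.17 V (the root below V_ov).
I_D = (2.48 − 0.17) / 3.16 = 0.731 mA.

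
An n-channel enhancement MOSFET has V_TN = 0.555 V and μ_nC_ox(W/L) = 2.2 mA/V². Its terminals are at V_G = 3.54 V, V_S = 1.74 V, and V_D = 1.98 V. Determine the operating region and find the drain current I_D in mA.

V_GS = V_G − V_S = 3.54 − 1.74 = 1.8 V; V_DS = V_D − V_S = 1.98 − 1.74 = 0.24 V.
V_ov = V_GS − V_TN = 1.8 − 0.555 = 1.25 V.
Since V_DS = 0.24 V < V_ov = 1.25 V, the device is in the triode region.
I_D = k_n [V_ov · V_DS − ½ V_DS²] = 2.2 × [1.25 × 0.24 − 0.5 × 0.24²] = 0.594 mA.

Triode; I_D = 0.594 mA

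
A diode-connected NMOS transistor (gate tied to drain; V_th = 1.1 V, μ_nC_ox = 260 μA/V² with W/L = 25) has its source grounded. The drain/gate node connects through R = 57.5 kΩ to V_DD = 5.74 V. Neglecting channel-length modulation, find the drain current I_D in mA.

With gate tied to drain, V_GS = V_DS ≥ V_GS − V_th, so the device is in saturation.
k_n = μ_nC_ox · (W/L) = 6.5 mA/V².
KCL at the drain: ½ k_n (V_GS − V_th)² = (V_DD − V_GS)/R.
Let x = V_GS − 1.1. Then 187 x² + x − 4.64 = 0, giving x = 0.155 V (positive root), so V_GS = 1.25 V.
I_D = (V_DD − V_GS)/R = (5.74 − 1.25) / 57.5 = 0.078 mA.

I_D = 0.0780 mA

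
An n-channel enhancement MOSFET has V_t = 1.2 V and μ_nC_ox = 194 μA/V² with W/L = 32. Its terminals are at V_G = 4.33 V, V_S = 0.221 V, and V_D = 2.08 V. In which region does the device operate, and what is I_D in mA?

V_GS = V_G − V_S = 4.33 − 0.221 = 4.11 V; V_DS = V_D − V_S = 2.08 − 0.221 = 1.86 V.
k_n = μ_nC_ox · (W/L) = 6.208 mA/V².
V_ov = V_GS − V_t = 4.11 − 1.2 = 2.91 V.
Since V_DS = 1.86 V < V_ov = 2.91 V, the device is in the triode region.
I_D = k_n [V_ov · V_DS − ½ V_DS²] = 6.208 × [2.91 × 1.86 − 0.5 × 1.86²] = 22.8 mA.

Triode; I_D = 22.8 mA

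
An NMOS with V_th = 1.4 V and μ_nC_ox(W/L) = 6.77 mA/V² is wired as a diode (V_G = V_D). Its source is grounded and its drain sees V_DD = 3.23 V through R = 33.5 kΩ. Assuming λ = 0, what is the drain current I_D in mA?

I_D = 0.0510 mA

With gate tied to drain, V_GS = V_DS ≥ V_GS − V_th, so the device is in saturation.
KCL at the drain: ½ k_n (V_GS − V_th)² = (V_DD − V_GS)/R.
Let x = V_GS − 1.4. Then 113 x² + x − 1.83 = 0, giving x = 0.123 V (positive root), so V_GS = 1.52 V.
I_D = (V_DD − V_GS)/R = (3.23 − 1.52) / 33.5 = 0.051 mA.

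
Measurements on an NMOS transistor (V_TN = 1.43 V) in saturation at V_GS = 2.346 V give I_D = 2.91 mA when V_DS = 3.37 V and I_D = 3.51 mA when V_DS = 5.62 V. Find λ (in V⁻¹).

λ = 0.133 V⁻¹

With V_GS fixed, I_D ∝ (1 + λ V_DS) in saturation, so I_D2/I_D1 = (1 + λ V_DS2)/(1 + λ V_DS1).
3.51/2.91 = 1.206 = (1 + 5.62 λ)/(1 + 3.37 λ).
Solving: λ (I_D1 V_DS2 − I_D2 V_DS1) = I_D2 − I_D1, so λ = (3.51 − 2.91) / (2.91 × 5.62 − 3.51 × 3.37) = 0.6 / 4.53 = 0.133 V⁻¹.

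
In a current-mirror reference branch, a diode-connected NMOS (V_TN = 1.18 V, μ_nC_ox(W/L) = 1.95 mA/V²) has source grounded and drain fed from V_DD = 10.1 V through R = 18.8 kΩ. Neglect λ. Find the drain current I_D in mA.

I_D = 0.439 mA

With gate tied to drain, V_GS = V_DS ≥ V_GS − V_TN, so the device is in saturation.
KCL at the drain: ½ k_n (V_GS − V_TN)² = (V_DD − V_GS)/R.
Let x = V_GS − 1.18. Then 18.3 x² + x − 8.92 = 0, giving x = 0.671 V (positive root), so V_GS = 1.85 V.
I_D = (V_DD − V_GS)/R = (10.1 − 1.85) / 18.8 = 0.439 mA.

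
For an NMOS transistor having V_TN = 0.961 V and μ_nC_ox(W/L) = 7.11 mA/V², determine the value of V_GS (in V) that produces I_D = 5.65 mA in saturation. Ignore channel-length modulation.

In saturation I_D = ½ k_n (V_GS − V_TN)², so V_GS − V_TN = √(2 I_D / k_n) = √(2 × 5.65 / 7.11) = 1.26 V.
V_GS = 0.961 + 1.26 = 2.22 V.

V_GS = 2.22 V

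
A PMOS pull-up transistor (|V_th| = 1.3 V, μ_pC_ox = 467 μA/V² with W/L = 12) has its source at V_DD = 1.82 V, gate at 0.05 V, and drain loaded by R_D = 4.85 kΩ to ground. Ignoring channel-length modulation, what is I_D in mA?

V_SG = V_DD − V_G = 1.82 − 0.05 = 1.77 V, so V_ov = 1.77 − 1.3 = 0.47 V.
k_p = μ_pC_ox · (W/L) = 5.604 mA/V².
Assume saturation: I_D = ½ k_p V_ov² = 0.5 × 5.604 × 0.47² = 0.619 mA, giving V_SD = V_DD − I_D R_D = 1.82 − 0.619 × 4.85 = -1.18 V.
But -1.18 V < V_ov = 0.47 V, so the device is actually in triode.
In triode I_D = k_p[V_ov V_SD − ½ V_SD²] and I_D = (V_DD − V_SD)/R_D. Equating: 13.6 V_SD² − 13.77 V_SD + 1.82 = 0, giving V_SD = 0.156 V (the root below V_ov).
I_D = (1.82 − 0.156) / 4.85 = 0.343 mA.

I_D = 0.343 mA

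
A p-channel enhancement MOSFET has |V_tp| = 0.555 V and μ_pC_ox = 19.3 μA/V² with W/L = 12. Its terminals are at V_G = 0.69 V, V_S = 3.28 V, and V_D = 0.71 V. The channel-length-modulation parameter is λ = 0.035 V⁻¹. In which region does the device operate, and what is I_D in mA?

Saturation; I_D = 0.523 mA

V_SG = V_S − V_G = 3.28 − 0.69 = 2.59 V; V_SD = V_S − V_D = 3.28 − 0.71 = 2.57 V.
k_p = μ_pC_ox · (W/L) = 0.2316 mA/V².
V_ov = V_SG − |V_tp| = 2.59 − 0.555 = 2.03 V.
Since V_SD = 2.57 V ≥ V_ov = 2.03 V, the device is in saturation.
I_D = ½ k_p V_ov² (1 + λ V_SD) = 0.5 × 0.2316 × 2.03² × (1 + 0.035 × 2.57) = 0.523 mA.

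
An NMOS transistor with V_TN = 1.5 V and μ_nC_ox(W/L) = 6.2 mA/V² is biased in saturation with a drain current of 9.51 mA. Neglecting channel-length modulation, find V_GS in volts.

V_GS = 3.25 V

In saturation I_D = ½ k_n (V_GS − V_TN)², so V_GS − V_TN = √(2 I_D / k_n) = √(2 × 9.51 / 6.2) = 1.75 V.
V_GS = 1.5 + 1.75 = 3.25 V.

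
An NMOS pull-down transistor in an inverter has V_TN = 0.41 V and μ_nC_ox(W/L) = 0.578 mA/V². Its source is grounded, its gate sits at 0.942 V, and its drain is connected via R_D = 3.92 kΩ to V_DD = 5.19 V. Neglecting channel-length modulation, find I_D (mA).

V_GS = V_G = 0.942 V, so V_ov = 0.942 − 0.41 = 0.532 V.
Assume saturation: I_D = ½ k_n V_ov² = 0.5 × 0.578 × 0.532² = 0.0818 mA, giving V_DS = V_DD − I_D R_D = 5.19 − 0.0818 × 3.92 = 4.87 V.
V_DS = 4.87 V ≥ V_ov = 0.532 V, confirming saturation.

I_D = 0.0818 mA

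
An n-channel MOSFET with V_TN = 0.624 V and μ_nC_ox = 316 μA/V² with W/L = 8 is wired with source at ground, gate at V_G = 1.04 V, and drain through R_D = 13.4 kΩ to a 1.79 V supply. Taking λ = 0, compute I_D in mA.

V_GS = V_G = 1.04 V, so V_ov = 1.04 − 0.624 = 0.416 V.
k_n = μ_nC_ox · (W/L) = 2.528 mA/V².
Assume saturation: I_D = ½ k_n V_ov² = 0.5 × 2.528 × 0.416² = 0.219 mA, giving V_DS = V_DD − I_D R_D = 1.79 − 0.219 × 13.4 = -1.14 V.
But -1.14 V < V_ov = 0.416 V, so the device is actually in triode.
In triode I_D = k_n[V_ov V_DS − ½ V_DS²] and I_D = (V_DD − V_DS)/R_D. Equating: 16.9 V_DS² − 15.09 V_DS + 1.79 = 0, giving V_DS = 0.141 V (the root below V_ov).
I_D = (1.79 − 0.141) / 13.4 = 0.123 mA.

I_D = 0.123 mA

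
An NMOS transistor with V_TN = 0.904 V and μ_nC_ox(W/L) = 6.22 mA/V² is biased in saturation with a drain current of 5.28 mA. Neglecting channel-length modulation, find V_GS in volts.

V_GS = 2.21 V

In saturation I_D = ½ k_n (V_GS − V_TN)², so V_GS − V_TN = √(2 I_D / k_n) = √(2 × 5.28 / 6.22) = 1.3 V.
V_GS = 0.904 + 1.3 = 2.21 V.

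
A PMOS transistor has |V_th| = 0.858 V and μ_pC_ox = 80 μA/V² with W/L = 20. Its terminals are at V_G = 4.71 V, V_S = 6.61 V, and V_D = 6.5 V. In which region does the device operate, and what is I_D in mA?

V_SG = V_S − V_G = 6.61 − 4.71 = 1.9 V; V_SD = V_S − V_D = 6.61 − 6.5 = 0.11 V.
k_p = μ_pC_ox · (W/L) = 1.6 mA/V².
V_ov = V_SG − |V_th| = 1.9 − 0.858 = 1.04 V.
Since V_SD = 0.11 V < V_ov = 1.04 V, the device is in the triode region.
I_D = k_p [V_ov · V_SD − ½ V_SD²] = 1.6 × [1.04 × 0.11 − 0.5 × 0.11²] = 0.174 mA.

Triode; I_D = 0.174 mA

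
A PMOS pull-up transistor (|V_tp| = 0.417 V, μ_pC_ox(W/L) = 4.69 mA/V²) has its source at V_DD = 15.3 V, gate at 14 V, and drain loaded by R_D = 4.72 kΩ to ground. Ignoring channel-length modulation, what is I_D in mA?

I_D = 1.83 mA

V_SG = V_DD − V_G = 15.3 − 14 = 1.3 V, so V_ov = 1.3 − 0.417 = 0.883 V.
Assume saturation: I_D = ½ k_p V_ov² = 0.5 × 4.69 × 0.883² = 1.83 mA, giving V_SD = V_DD − I_D R_D = 15.3 − 1.83 × 4.72 = 6.67 V.
V_SD = 6.67 V ≥ V_ov = 0.883 V, confirming saturation.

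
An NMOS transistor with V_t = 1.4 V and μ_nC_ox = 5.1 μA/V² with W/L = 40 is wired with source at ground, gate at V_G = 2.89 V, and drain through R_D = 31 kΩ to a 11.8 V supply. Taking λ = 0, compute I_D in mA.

I_D = 0.226 mA

V_GS = V_G = 2.89 V, so V_ov = 2.89 − 1.4 = 1.49 V.
k_n = μ_nC_ox · (W/L) = 0.204 mA/V².
Assume saturation: I_D = ½ k_n V_ov² = 0.5 × 0.204 × 1.49² = 0.226 mA, giving V_DS = V_DD − I_D R_D = 11.8 − 0.226 × 31 = 4.78 V.
V_DS = 4.78 V ≥ V_ov = 1.49 V, confirming saturation.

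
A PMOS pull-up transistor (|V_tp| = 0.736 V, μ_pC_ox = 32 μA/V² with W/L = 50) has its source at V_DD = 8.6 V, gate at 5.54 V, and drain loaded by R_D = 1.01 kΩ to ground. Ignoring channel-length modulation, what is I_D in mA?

V_SG = V_DD − V_G = 8.6 − 5.54 = 3.06 V, so V_ov = 3.06 − 0.736 = 2.32 V.
k_p = μ_pC_ox · (W/L) = 1.6 mA/V².
Assume saturation: I_D = ½ k_p V_ov² = 0.5 × 1.6 × 2.32² = 4.32 mA, giving V_SD = V_DD − I_D R_D = 8.6 − 4.32 × 1.01 = 4.24 V.
V_SD = 4.24 V ≥ V_ov = 2.32 V, confirming saturation.

I_D = 4.32 mA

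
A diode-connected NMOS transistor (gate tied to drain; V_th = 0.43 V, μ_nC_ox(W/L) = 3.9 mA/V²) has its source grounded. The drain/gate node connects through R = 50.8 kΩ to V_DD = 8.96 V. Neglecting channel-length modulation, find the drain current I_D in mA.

I_D = 0.162 mA

With gate tied to drain, V_GS = V_DS ≥ V_GS − V_th, so the device is in saturation.
KCL at the drain: ½ k_n (V_GS − V_th)² = (V_DD − V_GS)/R.
Let x = V_GS − 0.43. Then 99.1 x² + x − 8.53 = 0, giving x = 0.288 V (positive root), so V_GS = 0.718 V.
I_D = (V_DD − V_GS)/R = (8.96 − 0.718) / 50.8 = 0.162 mA.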